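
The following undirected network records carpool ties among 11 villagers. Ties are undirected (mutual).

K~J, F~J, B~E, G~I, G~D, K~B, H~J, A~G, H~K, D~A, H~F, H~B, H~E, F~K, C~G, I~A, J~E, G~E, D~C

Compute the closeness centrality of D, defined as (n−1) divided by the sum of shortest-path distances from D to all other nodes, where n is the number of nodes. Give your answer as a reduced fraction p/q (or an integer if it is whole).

Distances from D: A:1, B:3, C:1, E:2, F:4, G:1, H:3, I:2, J:3, K:4. Sum = 24.
n = 11, so closeness = 10/24 = 5/12.

5/12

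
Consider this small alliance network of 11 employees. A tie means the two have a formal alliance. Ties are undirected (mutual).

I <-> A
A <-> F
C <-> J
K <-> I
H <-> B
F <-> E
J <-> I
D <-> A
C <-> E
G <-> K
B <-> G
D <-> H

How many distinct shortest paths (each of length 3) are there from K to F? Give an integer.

1

The shortest distance is 3, and the only length-3 path is K–I–A–F. So there is exactly 1 shortest path.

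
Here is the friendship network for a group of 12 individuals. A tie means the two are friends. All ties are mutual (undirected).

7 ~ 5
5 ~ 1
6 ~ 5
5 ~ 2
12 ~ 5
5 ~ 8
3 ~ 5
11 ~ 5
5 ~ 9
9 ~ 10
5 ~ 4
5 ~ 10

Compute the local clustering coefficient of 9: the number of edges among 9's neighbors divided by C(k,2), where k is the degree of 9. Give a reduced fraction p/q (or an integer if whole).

9's neighbors: 5 and 10 (k = 2).
Possible neighbor pairs: C(2,2) = 1. Edges among them: 5–10 → e = 1.
Clustering(9) = 1/1.

1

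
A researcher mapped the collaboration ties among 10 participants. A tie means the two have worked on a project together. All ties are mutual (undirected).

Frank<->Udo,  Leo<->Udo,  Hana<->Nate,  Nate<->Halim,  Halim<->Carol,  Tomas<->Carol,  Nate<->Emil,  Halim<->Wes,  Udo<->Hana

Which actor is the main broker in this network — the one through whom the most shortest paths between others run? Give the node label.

Unnormalized betweenness of each node: Carol:8, Emil:0, Frank:0, Halim:20, Hana:18, Leo:0, Nate:24, Tomas:0, Udo:15, Wes:0.
Nate has the largest value, 24, making it the main broker — the node through which the most shortest paths run.

Nate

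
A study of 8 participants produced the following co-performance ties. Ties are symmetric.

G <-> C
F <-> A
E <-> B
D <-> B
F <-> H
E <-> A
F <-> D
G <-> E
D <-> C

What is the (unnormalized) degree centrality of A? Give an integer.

2

A is directly tied to E and F. That is 2 neighbors, so the degree of A is 2.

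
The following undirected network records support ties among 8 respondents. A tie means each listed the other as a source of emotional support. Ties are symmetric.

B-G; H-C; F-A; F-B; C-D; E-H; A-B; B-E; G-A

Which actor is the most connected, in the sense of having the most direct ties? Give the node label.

Degrees — A:3, B:4, C:2, D:1, E:2, F:2, G:2, H:2.
The maximum is 4, attained only by B.

B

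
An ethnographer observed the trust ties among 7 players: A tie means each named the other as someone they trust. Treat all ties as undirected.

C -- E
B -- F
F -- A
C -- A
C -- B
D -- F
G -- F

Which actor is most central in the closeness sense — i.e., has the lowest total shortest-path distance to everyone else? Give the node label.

Farness (sum of distances to all others) for each node — A:10, B:10, C:11, D:14, E:16, F:9, G:14.
The smallest farness is 9, for F, so F has the highest closeness.

F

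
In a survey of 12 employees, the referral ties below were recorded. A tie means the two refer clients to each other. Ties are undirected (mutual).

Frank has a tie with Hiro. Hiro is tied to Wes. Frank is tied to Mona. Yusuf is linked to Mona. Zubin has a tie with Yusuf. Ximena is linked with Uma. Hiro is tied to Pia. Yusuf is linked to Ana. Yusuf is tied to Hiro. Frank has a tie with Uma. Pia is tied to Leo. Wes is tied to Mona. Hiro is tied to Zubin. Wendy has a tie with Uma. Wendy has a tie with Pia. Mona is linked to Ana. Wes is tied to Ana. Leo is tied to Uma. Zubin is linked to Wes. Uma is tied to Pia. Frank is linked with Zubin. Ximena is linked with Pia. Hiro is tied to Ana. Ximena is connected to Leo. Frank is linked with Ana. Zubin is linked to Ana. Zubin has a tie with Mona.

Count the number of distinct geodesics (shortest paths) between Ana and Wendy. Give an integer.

The shortest distance is 3. The length-3 paths are: Ana–Frank–Uma–Wendy; Ana–Hiro–Pia–Wendy.
That gives 2 distinct shortest paths.

2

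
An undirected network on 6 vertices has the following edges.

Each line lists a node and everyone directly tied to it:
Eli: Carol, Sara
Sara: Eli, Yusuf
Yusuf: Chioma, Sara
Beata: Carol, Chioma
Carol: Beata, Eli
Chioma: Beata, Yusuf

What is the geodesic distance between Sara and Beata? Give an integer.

3

One shortest route is Sara – Yusuf – Chioma – Beata, which uses 3 edges, and at distance 2 from Sara we only reach {Carol, Chioma}, which does not include Beata. So d(Sara,Beata) = 3.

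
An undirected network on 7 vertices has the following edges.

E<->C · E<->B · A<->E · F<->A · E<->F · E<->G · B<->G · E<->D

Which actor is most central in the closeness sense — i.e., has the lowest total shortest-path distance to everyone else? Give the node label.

E

Farness (sum of distances to all others) for each node — A:10, B:10, C:11, D:11, E:6, F:10, G:10.
The smallest farness is 6, for E, so E has the highest closeness.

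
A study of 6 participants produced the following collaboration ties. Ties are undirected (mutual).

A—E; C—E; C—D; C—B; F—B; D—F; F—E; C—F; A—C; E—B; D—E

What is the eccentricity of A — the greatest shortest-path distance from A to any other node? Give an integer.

Distances from A: B:2, C:1, D:2, E:1, F:2.
The largest is 2 (to F, D, and B), so the eccentricity of A is 2.

2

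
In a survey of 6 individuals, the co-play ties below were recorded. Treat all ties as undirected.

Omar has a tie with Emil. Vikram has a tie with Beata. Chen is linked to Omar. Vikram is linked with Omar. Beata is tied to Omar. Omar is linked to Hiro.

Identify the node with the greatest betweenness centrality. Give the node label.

Unnormalized betweenness of each node: Beata:0, Chen:0, Emil:0, Hiro:0, Omar:9, Vikram:0.
Omar has the largest value, 9, making it the main broker — the node through which the most shortest paths run.

Omar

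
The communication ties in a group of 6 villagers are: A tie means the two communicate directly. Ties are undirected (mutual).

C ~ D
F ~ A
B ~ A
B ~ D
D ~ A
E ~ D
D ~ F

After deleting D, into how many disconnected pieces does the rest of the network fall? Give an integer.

Without D, the remaining ties split the others into: {C}; {A, B, F}; {E}.
That's 3 separate components.

3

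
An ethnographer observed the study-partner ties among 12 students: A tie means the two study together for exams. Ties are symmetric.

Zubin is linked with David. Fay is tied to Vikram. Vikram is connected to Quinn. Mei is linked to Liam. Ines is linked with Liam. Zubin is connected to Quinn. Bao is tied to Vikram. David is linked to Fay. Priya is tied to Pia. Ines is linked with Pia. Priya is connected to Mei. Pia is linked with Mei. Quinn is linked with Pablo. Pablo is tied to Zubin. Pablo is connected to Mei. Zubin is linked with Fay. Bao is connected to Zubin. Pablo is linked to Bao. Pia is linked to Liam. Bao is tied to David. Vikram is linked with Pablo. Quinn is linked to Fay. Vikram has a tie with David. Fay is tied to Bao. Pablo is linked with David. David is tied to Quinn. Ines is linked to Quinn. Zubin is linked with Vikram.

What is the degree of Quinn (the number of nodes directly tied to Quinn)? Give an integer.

6

Quinn is directly tied to David, Fay, Ines, Pablo, Vikram, and Zubin. That is 6 neighbors, so the degree of Quinn is 6.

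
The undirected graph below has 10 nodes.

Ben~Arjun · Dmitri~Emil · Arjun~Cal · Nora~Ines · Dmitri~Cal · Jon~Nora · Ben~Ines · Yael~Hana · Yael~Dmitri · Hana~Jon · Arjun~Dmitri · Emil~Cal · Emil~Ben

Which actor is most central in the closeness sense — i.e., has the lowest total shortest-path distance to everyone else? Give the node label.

Farness (sum of distances to all others) for each node — Arjun:19, Ben:19, Cal:21, Dmitri:18, Emil:19, Hana:22, Ines:21, Jon:24, Nora:23, Yael:20.
The smallest farness is 18, for Dmitri, so Dmitri has the highest closeness.

Dmitri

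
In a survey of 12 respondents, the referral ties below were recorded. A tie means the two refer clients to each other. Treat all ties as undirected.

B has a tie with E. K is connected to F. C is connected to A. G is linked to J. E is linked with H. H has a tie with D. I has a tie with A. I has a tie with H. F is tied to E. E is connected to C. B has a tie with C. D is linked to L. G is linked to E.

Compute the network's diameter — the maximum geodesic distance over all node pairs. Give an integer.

5

Eccentricity of each node (its greatest distance to any other): A:4, B:4, C:4, D:4, E:3, F:4, G:4, H:3, I:4, J:5, K:5, L:5.
The maximum eccentricity is 5, realized for instance by the pair J–L via J – G – E – H – D – L. So the diameter is 5.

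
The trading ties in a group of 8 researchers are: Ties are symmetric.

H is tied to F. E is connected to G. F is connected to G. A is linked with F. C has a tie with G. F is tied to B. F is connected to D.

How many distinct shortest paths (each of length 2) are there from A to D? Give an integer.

The shortest distance is 2, and the only length-2 path is A–F–D. So there is exactly 1 shortest path.

1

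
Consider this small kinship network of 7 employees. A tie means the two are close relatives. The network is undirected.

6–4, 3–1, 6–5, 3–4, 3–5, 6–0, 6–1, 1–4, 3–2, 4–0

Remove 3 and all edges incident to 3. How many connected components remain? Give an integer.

Without 3, the remaining ties split the others into: {0, 1, 4, 5, 6}; {2}.
That's 2 separate components.

2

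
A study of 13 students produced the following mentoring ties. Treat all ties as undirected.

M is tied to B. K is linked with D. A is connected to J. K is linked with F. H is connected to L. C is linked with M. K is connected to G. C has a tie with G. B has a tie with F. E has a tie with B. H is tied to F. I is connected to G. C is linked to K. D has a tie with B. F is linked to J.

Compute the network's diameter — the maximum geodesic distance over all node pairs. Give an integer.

Eccentricity of each node (its greatest distance to any other): A:5, B:4, C:4, D:4, E:5, F:3, G:4, H:4, I:5, J:4, K:3, L:5, M:4.
The maximum eccentricity is 5, realized for instance by the pair A–I via A – J – F – K – G – I. So the diameter is 5.

5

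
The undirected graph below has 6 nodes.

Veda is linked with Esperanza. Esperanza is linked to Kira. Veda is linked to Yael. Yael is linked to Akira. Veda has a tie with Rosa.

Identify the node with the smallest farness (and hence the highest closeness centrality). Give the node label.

Veda

Farness (sum of distances to all others) for each node — Akira:13, Esperanza:9, Kira:13, Rosa:11, Veda:7, Yael:9.
The smallest farness is 7, for Veda, so Veda has the highest closeness.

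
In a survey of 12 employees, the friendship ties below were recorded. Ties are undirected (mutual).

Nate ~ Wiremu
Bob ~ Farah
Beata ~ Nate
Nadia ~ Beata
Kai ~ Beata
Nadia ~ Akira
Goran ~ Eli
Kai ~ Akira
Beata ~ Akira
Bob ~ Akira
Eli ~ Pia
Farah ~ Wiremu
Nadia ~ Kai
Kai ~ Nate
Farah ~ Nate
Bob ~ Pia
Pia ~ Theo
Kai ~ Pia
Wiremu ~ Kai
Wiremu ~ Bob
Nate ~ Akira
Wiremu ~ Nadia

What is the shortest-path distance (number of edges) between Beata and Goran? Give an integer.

4

One shortest route is Beata – Kai – Pia – Eli – Goran, which uses 4 edges, and at distance 3 from Beata we only reach {Eli, Theo}, which does not include Goran. So d(Beata,Goran) = 4.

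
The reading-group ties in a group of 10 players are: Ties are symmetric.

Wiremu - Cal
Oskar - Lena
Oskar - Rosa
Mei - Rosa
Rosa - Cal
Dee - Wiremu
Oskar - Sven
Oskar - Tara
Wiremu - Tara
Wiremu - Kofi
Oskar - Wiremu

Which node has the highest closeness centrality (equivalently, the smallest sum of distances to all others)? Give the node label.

Farness (sum of distances to all others) for each node — Cal:18, Dee:22, Kofi:22, Lena:21, Mei:25, Oskar:13, Rosa:17, Sven:21, Tara:17, Wiremu:14.
The smallest farness is 13, for Oskar, so Oskar has the highest closeness.

Oskar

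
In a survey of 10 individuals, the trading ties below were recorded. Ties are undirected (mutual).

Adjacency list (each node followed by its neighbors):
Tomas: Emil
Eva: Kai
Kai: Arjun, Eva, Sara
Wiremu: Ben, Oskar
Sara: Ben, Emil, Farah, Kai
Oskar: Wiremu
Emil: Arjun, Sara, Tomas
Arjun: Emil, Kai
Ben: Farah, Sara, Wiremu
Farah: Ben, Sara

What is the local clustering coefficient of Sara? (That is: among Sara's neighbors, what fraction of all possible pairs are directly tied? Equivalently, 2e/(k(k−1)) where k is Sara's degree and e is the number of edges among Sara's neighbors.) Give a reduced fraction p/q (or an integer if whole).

1/6

Sara's neighbors: Ben, Emil, Farah, and Kai (k = 4).
Possible neighbor pairs: C(4,2) = 6. Edges among them: Ben–Farah → e = 1.
Clustering(Sara) = 1/6.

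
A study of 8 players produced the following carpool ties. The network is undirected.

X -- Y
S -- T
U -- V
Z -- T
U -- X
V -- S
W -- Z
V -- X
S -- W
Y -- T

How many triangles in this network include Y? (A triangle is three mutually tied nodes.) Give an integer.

Y's neighbors are T and X, but none of them are tied to each other, so no triangle contains Y.

0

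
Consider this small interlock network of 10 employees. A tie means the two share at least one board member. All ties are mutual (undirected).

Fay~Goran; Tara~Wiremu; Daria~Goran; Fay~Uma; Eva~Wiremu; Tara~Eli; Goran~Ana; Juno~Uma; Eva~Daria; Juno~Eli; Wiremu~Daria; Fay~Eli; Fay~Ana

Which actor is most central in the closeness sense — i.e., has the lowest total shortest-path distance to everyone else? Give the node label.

Farness (sum of distances to all others) for each node — Ana:20, Daria:19, Eli:17, Eva:23, Fay:16, Goran:17, Juno:23, Tara:19, Uma:22, Wiremu:20.
The smallest farness is 16, for Fay, so Fay has the highest closeness.

Fay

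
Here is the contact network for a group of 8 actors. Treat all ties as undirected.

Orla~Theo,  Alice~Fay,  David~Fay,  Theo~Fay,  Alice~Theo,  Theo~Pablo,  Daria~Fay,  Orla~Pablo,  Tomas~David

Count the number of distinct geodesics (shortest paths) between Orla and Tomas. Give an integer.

The shortest distance is 4, and the only length-4 path is Orla–Theo–Fay–David–Tomas. So there is exactly 1 shortest path.

1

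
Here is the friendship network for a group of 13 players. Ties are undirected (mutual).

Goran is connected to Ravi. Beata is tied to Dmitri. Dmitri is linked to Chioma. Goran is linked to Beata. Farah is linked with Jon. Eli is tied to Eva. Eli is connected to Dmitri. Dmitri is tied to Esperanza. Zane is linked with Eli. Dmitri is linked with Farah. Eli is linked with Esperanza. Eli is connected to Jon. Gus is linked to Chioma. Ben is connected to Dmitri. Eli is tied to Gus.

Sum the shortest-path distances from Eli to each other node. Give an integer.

Distances from Eli: Beata:2, Ben:2, Chioma:2, Dmitri:1, Esperanza:1, Eva:1, Farah:2, Goran:3, Gus:1, Jon:1, Ravi:4, Zane:1.
Sum = 2 + 2 + 2 + 1 + 1 + 1 + 2 + 3 + 1 + 1 + 4 + 1 = 21.

21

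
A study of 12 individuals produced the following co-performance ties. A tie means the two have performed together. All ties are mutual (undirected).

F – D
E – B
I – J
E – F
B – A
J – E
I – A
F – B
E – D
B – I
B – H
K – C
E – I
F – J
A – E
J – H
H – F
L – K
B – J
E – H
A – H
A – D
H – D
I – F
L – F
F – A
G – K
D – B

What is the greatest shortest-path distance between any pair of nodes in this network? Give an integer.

Eccentricity of each node (its greatest distance to any other): A:4, B:4, C:4, D:4, E:4, F:3, G:4, H:4, I:4, J:4, K:3, L:2.
The maximum eccentricity is 4, realized for instance by the pair E–C via E – F – L – K – C. So the diameter is 4.

4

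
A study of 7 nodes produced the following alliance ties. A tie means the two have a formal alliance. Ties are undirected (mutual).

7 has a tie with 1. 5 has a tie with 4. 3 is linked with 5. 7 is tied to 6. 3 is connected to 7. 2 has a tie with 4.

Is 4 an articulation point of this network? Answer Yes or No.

Removing 4 leaves {1, 3, 5, 6, and 7} with no path to {2}, so the network splits into 2 components. 4 is a cut vertex.

Yes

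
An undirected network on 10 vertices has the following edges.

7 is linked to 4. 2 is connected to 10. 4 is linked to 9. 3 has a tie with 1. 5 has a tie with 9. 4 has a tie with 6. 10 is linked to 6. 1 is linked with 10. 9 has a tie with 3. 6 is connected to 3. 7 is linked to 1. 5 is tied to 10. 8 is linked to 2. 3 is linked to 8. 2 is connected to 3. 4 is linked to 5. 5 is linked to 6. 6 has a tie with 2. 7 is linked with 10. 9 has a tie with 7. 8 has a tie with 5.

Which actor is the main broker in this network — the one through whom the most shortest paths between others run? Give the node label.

3

Unnormalized betweenness of each node: 1:1, 2:4/3, 3:5, 4:4/3, 5:4, 6:17/6, 7:7/3, 8:2/3, 9:2, 10:9/2.
3 has the largest value, 5, making it the main broker — the node through which the most shortest paths run.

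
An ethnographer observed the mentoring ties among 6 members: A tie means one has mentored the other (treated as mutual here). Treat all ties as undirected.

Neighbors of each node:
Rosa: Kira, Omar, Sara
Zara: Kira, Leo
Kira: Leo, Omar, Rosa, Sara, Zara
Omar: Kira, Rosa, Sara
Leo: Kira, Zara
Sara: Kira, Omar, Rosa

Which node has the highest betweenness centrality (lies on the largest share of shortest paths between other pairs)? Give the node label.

Unnormalized betweenness of each node: Kira:6, Leo:0, Omar:0, Rosa:0, Sara:0, Zara:0.
Kira has the largest value, 6, making it the main broker — the node through which the most shortest paths run.

Kira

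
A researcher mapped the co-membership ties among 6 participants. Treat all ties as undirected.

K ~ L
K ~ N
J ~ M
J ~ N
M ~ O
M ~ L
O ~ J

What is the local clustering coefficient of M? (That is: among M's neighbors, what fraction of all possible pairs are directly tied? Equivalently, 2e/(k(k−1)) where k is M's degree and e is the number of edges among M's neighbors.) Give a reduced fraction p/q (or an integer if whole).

1/3

M's neighbors: J, L, and O (k = 3).
Possible neighbor pairs: C(3,2) = 3. Edges among them: J–O → e = 1.
Clustering(M) = 1/3.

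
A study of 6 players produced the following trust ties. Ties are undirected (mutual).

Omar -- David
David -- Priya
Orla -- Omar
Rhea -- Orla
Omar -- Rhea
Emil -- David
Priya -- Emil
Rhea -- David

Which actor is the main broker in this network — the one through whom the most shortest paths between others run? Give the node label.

Unnormalized betweenness of each node: David:6, Emil:0, Omar:3/2, Orla:0, Priya:0, Rhea:3/2.
David has the largest value, 6, making it the main broker — the node through which the most shortest paths run.

David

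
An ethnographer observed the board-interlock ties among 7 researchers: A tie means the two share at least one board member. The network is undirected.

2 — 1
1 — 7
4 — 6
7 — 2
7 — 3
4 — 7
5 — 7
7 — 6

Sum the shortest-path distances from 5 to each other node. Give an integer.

11

Distances from 5: 1:2, 2:2, 3:2, 4:2, 6:2, 7:1.
Sum = 2 + 2 + 2 + 2 + 2 + 1 = 11.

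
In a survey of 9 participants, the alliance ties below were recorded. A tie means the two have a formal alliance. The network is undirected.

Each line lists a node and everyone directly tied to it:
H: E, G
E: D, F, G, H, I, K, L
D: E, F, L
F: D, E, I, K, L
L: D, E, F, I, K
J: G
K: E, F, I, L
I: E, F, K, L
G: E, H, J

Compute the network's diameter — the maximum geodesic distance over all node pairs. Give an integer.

3

Eccentricity of each node (its greatest distance to any other): D:3, E:2, F:3, G:2, H:2, I:3, J:3, K:3, L:3.
The maximum eccentricity is 3, realized for instance by the pair J–F via J – G – E – F. So the diameter is 3.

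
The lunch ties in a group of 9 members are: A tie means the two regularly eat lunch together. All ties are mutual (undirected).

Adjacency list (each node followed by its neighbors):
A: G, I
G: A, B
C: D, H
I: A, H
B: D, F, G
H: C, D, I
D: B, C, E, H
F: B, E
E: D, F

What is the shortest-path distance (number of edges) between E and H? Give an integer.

2

One shortest route is E – D – H, which uses 2 edges, and E and H are not directly tied, so nothing shorter exists. So d(E,H) = 2.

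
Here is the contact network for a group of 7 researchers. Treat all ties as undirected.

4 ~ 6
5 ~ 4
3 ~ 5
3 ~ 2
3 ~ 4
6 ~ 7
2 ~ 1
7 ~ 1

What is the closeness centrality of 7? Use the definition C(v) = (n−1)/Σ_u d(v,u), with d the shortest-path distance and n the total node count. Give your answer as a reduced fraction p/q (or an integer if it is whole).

1/2

Distances from 7: 1:1, 2:2, 3:3, 4:2, 5:3, 6:1. Sum = 12.
n = 7, so closeness = 6/12 = 1/2.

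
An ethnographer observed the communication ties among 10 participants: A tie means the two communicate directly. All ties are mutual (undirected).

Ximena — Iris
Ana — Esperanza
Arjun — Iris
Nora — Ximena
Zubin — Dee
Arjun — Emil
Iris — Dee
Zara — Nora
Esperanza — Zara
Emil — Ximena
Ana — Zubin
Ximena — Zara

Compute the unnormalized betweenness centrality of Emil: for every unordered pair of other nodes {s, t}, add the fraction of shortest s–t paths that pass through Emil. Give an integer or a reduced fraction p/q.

2

Pairs whose geodesics pass through Emil — Esperanza–Arjun: 1/2; Zara–Arjun: 1/2; Nora–Arjun: 1/2; Ximena–Arjun: 1/2.
All other pairs contribute 0.
Summing the contributions gives betweenness(Emil) = 2.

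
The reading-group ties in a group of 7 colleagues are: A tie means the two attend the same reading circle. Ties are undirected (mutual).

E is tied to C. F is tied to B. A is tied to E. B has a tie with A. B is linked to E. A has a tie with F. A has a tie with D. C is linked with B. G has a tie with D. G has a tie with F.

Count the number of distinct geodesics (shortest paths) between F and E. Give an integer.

The shortest distance is 2. The length-2 paths are: F–B–E; F–A–E.
That gives 2 distinct shortest paths.

2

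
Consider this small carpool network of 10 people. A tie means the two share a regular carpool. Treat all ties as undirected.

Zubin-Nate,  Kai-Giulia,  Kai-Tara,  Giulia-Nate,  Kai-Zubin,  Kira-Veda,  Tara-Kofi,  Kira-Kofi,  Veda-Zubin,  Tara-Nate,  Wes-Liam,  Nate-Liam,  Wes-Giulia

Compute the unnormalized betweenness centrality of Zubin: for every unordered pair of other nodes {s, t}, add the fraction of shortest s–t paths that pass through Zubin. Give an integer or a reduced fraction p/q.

Pairs whose geodesics pass through Zubin — Kai–Veda: 1; Kai–Kira: 1/2; Kai–Nate: 1/3; Kai–Liam: 1/4; Veda–Tara: 2/3; Veda–Nate: 1; Veda–Liam: 1; Veda–Wes: 3/3; Veda–Giulia: 2/2; Kira–Nate: 1/2; Kira–Liam: 1/2; Kira–Wes: 3/6; Kira–Giulia: 2/4.
All other pairs contribute 0.
Summing the contributions gives betweenness(Zubin) = 35/4.

35/4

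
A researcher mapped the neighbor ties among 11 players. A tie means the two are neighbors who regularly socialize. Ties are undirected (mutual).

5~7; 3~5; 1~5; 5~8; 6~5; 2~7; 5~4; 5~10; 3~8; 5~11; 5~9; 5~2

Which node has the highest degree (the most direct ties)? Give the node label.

Degrees — 1:1, 2:2, 3:2, 4:1, 5:10, 6:1, 7:2, 8:2, 9:1, 10:1, 11:1.
The maximum is 10, attained only by 5.

5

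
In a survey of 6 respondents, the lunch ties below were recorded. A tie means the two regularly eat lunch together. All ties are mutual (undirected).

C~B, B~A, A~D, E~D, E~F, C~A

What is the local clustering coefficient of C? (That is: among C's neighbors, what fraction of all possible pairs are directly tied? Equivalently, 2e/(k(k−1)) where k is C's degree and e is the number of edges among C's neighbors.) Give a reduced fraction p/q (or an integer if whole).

1

C's neighbors: A and B (k = 2).
Possible neighbor pairs: C(2,2) = 1. Edges among them: A–B → e = 1.
Clustering(C) = 1/1.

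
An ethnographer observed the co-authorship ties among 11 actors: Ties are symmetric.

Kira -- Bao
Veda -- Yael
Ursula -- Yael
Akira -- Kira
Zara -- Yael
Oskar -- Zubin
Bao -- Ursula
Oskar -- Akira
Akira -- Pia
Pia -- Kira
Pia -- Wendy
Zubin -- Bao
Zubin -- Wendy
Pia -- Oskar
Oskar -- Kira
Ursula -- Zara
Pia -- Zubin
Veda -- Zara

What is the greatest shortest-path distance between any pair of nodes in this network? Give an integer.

Eccentricity of each node (its greatest distance to any other): Akira:5, Bao:3, Kira:4, Oskar:5, Pia:5, Ursula:3, Veda:5, Wendy:5, Yael:4, Zara:4, Zubin:4.
The maximum eccentricity is 5, realized for instance by the pair Wendy–Veda via Wendy – Zubin – Bao – Ursula – Yael – Veda. So the diameter is 5.

5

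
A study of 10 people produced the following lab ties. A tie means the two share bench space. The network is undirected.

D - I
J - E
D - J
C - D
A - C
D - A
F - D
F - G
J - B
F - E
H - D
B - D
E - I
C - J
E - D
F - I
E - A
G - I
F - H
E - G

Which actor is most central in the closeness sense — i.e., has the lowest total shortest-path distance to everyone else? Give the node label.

Farness (sum of distances to all others) for each node — A:15, B:17, C:16, D:10, E:12, F:13, G:17, H:16, I:14, J:14.
The smallest farness is 10, for D, so D has the highest closeness.

D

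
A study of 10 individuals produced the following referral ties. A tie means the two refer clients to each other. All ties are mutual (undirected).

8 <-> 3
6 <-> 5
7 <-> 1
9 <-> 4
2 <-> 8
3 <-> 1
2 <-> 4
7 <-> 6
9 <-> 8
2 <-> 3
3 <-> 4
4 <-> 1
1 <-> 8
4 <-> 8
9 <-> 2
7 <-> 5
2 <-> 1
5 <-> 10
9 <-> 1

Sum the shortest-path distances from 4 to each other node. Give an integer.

17

Distances from 4: 1:1, 2:1, 3:1, 5:3, 6:3, 7:2, 8:1, 9:1, 10:4.
Sum = 1 + 1 + 1 + 3 + 3 + 2 + 1 + 1 + 4 = 17.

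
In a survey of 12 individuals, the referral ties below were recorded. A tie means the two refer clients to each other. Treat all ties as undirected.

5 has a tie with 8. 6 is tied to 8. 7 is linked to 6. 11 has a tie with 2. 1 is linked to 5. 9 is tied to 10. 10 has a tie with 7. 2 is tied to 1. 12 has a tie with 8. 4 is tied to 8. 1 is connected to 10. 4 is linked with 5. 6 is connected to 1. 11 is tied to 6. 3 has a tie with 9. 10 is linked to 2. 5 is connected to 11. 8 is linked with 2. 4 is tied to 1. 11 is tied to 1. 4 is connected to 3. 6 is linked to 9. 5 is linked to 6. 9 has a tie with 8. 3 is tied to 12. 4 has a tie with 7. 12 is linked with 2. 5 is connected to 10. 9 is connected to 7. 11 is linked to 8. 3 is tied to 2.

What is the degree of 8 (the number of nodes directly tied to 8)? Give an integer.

7

8 is directly tied to 2, 4, 5, 6, 9, 11, and 12. That is 7 neighbors, so the degree of 8 is 7.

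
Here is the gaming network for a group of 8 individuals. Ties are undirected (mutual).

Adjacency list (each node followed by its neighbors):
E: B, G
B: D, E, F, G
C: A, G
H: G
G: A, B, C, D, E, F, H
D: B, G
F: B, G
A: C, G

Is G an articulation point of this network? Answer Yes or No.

Yes

Removing G leaves {B, D, E, and F} with no path to {A and C}, so the network splits into 3 components. G is a cut vertex.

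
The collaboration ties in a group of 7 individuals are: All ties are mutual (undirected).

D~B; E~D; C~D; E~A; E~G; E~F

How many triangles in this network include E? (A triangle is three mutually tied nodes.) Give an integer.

E's neighbors are A, D, F, and G, but none of them are tied to each other, so no triangle contains E.

0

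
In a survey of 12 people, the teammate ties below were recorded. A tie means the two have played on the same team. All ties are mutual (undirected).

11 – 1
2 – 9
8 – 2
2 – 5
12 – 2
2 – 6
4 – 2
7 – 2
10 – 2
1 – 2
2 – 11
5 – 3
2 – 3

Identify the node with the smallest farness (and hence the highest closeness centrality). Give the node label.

Farness (sum of distances to all others) for each node — 1:20, 2:11, 3:20, 4:21, 5:20, 6:21, 7:21, 8:21, 9:21, 10:21, 11:20, 12:21.
The smallest farness is 11, for 2, so 2 has the highest closeness.

2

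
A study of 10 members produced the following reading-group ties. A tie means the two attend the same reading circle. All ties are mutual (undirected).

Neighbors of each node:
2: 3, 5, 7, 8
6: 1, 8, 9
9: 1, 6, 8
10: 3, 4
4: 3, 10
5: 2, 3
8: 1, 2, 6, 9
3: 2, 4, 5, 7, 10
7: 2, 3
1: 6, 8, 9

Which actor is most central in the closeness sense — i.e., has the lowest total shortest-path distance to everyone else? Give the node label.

2

Farness (sum of distances to all others) for each node — 1:22, 2:14, 3:16, 4:23, 5:19, 6:22, 7:19, 8:16, 9:22, 10:23.
The smallest farness is 14, for 2, so 2 has the highest closeness.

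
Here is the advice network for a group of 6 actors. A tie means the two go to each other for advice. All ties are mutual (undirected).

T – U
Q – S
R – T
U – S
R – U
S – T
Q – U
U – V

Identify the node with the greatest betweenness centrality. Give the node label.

Unnormalized betweenness of each node: Q:0, R:0, S:1/2, T:1/2, U:6, V:0.
U has the largest value, 6, making it the main broker — the node through which the most shortest paths run.

U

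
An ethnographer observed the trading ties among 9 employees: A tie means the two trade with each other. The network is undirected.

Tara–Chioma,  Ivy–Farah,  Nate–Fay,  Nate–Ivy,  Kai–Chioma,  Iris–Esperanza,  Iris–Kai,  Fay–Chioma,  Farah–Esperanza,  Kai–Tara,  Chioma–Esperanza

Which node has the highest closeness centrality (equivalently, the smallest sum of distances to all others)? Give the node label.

Chioma

Farness (sum of distances to all others) for each node — Chioma:13, Esperanza:14, Farah:17, Fay:16, Iris:18, Ivy:20, Kai:17, Nate:19, Tara:18.
The smallest farness is 13, for Chioma, so Chioma has the highest closeness.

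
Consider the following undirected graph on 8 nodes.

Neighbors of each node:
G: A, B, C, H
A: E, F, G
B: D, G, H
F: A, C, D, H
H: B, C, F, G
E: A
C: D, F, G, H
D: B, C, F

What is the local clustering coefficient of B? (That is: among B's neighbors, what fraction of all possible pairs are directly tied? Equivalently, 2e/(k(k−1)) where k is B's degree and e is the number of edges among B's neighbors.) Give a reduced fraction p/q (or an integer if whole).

1/3

B's neighbors: D, G, and H (k = 3).
Possible neighbor pairs: C(3,2) = 3. Edges among them: G–H → e = 1.
Clustering(B) = 1/3.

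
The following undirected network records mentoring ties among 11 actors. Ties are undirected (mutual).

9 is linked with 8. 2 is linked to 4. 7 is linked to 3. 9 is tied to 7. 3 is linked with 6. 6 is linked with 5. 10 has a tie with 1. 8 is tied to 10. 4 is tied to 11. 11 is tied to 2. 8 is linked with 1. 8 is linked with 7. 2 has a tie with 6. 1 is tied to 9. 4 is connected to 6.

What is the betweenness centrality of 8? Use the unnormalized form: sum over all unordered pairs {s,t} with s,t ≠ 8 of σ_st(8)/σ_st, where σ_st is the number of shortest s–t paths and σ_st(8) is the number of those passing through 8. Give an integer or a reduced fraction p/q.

Pairs whose geodesics pass through 8 — 6–10: 1; 6–1: 1/2; 11–10: 2/2; 11–1: 2/4; 4–10: 1; 4–1: 1/2; 5–10: 1; 5–1: 1/2; 2–10: 1; 2–1: 1/2; 10–7: 1; 10–9: 1/2; 10–3: 1; 1–7: 1/2 … (+1 more pairs).
All other pairs contribute 0.
Summing the contributions gives betweenness(8) = 11.

11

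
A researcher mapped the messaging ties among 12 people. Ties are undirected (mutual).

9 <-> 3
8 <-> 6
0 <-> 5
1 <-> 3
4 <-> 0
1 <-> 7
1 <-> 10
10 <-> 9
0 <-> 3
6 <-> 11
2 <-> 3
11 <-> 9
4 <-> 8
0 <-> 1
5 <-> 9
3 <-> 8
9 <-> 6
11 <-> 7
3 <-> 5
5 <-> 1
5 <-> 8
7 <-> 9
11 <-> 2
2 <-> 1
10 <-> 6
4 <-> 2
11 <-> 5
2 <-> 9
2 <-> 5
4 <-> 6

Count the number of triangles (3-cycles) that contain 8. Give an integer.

2

8's neighbors: 3, 4, 5, and 6.
Neighbor pairs that are themselves tied: 8–3–5; 8–4–6. Each forms one triangle with 8, for 2 in total.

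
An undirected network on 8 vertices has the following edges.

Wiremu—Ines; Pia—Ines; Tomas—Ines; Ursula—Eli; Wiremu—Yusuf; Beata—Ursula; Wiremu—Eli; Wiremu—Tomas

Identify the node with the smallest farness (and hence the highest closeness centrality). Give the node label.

Wiremu

Farness (sum of distances to all others) for each node — Beata:23, Eli:13, Ines:14, Pia:20, Tomas:15, Ursula:17, Wiremu:11, Yusuf:17.
The smallest farness is 11, for Wiremu, so Wiremu has the highest closeness.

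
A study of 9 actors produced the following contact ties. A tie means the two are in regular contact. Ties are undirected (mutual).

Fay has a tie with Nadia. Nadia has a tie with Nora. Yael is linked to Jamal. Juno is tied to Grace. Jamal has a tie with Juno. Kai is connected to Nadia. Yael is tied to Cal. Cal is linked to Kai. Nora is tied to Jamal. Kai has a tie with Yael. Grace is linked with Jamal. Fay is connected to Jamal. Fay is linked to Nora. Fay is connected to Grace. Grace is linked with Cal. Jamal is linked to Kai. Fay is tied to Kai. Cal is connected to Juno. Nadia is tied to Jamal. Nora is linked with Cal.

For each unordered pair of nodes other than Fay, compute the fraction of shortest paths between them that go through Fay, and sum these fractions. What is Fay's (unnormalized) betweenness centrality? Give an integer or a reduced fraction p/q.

Pairs whose geodesics pass through Fay — Nadia–Grace: 1/2; Grace–Nora: 1/3; Grace–Kai: 1/3; Nora–Kai: 1/4.
All other pairs contribute 0.
Summing the contributions gives betweenness(Fay) = 17/12.

17/12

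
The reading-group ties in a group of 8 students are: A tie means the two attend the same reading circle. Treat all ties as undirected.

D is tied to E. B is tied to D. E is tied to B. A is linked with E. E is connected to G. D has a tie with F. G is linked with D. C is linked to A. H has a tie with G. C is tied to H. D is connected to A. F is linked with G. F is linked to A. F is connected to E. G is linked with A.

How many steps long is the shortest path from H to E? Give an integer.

2

One shortest route is H – G – E, which uses 2 edges, and H and E are not directly tied, so nothing shorter exists. So d(H,E) = 2.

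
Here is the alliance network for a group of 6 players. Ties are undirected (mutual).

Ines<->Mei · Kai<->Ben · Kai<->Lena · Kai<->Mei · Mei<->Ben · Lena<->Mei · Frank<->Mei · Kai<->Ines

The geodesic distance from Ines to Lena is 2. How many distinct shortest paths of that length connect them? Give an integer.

2

The shortest distance is 2. The length-2 paths are: Ines–Mei–Lena; Ines–Kai–Lena.
That gives 2 distinct shortest paths.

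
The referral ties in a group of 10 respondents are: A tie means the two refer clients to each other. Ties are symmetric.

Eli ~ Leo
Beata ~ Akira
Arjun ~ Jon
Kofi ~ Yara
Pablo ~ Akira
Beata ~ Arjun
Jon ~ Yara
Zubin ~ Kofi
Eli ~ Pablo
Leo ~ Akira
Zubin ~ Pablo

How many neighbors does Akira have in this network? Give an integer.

3

Akira is directly tied to Beata, Leo, and Pablo. That is 3 neighbors, so the degree of Akira is 3.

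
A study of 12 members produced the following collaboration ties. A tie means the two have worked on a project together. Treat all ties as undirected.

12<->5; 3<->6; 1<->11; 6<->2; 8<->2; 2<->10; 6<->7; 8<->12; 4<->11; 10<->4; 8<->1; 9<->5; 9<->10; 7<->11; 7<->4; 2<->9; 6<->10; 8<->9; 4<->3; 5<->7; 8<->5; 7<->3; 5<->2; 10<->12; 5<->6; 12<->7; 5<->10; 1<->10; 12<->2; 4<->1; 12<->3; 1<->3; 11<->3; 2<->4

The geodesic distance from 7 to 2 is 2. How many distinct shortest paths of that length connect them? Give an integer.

4

The shortest distance is 2. The length-2 paths are: 7–5–2; 7–12–2; 7–4–2; 7–6–2.
That gives 4 distinct shortest paths.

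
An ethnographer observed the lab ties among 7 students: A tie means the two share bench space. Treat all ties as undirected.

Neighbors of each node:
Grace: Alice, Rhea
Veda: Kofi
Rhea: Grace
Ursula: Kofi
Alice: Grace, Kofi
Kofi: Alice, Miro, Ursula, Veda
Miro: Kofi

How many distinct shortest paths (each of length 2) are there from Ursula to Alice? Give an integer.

1

The shortest distance is 2, and the only length-2 path is Ursula–Kofi–Alice. So there is exactly 1 shortest path.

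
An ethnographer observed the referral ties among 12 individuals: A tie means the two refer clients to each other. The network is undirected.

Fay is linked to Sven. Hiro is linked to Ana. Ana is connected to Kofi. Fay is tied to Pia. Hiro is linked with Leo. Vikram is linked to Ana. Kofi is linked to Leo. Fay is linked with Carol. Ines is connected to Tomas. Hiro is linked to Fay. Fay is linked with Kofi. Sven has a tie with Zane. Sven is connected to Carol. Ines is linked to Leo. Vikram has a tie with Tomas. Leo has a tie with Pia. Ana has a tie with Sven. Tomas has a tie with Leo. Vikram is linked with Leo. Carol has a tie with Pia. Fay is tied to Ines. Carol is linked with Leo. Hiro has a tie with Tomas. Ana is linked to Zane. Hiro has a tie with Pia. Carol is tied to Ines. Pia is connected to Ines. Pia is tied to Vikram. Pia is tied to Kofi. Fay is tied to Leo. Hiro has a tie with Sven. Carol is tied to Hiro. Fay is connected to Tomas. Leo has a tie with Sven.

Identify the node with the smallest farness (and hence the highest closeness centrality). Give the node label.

Leo

Farness (sum of distances to all others) for each node — Ana:18, Carol:16, Fay:14, Hiro:15, Ines:19, Kofi:18, Leo:13, Pia:16, Sven:16, Tomas:18, Vikram:18, Zane:23.
The smallest farness is 13, for Leo, so Leo has the highest closeness.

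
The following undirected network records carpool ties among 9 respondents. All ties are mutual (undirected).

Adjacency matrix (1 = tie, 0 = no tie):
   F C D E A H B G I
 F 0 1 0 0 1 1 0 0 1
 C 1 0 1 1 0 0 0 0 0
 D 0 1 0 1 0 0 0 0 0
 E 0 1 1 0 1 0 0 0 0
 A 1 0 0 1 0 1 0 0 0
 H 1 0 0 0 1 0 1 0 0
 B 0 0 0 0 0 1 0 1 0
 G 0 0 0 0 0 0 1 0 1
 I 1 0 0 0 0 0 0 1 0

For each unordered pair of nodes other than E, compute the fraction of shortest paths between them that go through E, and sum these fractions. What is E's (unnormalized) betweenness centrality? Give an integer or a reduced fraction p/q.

5/2

Pairs whose geodesics pass through E — C–A: 1/2; D–A: 1; D–H: 1/2; D–B: 1/2.
All other pairs contribute 0.
Summing the contributions gives betweenness(E) = 5/2.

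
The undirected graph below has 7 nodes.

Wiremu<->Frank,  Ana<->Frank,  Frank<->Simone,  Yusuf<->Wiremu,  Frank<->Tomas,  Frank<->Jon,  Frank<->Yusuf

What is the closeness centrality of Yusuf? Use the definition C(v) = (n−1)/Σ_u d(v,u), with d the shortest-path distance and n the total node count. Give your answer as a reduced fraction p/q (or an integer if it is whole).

3/5

Distances from Yusuf: Ana:2, Frank:1, Jon:2, Simone:2, Tomas:2, Wiremu:1. Sum = 10.
n = 7, so closeness = 6/10 = 3/5.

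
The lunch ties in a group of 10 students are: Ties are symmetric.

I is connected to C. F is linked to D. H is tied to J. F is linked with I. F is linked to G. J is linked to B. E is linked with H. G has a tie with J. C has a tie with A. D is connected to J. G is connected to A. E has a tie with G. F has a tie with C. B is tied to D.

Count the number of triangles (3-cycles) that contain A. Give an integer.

0

A's neighbors are C and G, but none of them are tied to each other, so no triangle contains A.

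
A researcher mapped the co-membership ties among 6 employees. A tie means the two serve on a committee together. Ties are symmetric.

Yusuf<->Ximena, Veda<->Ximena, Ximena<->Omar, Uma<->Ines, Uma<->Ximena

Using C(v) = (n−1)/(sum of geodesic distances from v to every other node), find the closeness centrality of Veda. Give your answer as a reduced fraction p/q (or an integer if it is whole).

Distances from Veda: Ines:3, Omar:2, Uma:2, Ximena:1, Yusuf:2. Sum = 10.
n = 6, so closeness = 5/10 = 1/2.

1/2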